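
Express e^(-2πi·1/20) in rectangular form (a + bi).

ω_20^1 = e^(-2πi·1/20)
= cos(-2π·1/20) + i·sin(-2π·1/20)
= cos(-2π/20) + i·sin(-2π/20)

ω_20^1 = cos(-2π/20) + i·sin(-2π/20) = 0.9511-0.3090i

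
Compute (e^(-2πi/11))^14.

Since ω_11^11 = 1, powers reduce modulo 11.
14 mod 11 = 3
So ω_11^14 = ω_11^3 = e^(-2πi·3/11)

ω_11^14 = ω_11^3 = -0.1423-0.9898i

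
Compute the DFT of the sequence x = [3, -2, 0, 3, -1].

X[k] = Σ(n=0 to 4) x[n] · ω_5^(nk)
where ω_5 = e^(-2πi/5)

Computing each X[k]:
X[0] = 3
X[1] = -0.3541+2.7144i
X[2] = 6.3541-2.2654i
X[3] = 6.3541+2.2654i
X[4] = -0.3541-2.7144i

X = [3, -0.3541+2.7144i, 6.3541-2.2654i, 6.3541+2.2654i, -0.3541-2.7144i]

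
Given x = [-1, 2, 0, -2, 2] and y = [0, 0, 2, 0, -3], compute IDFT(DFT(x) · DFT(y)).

(x ⊛ y)[n] = Σ(m=0 to 4) x[m] · y[(n-m) mod 5]

Computing each output sample:
(x ⊛ y)[0] = -10
(x ⊛ y)[1] = 4
(x ⊛ y)[2] = 4
(x ⊛ y)[3] = -2
(x ⊛ y)[4] = 3

x ⊛ y = [-10, 4, 4, -2, 3]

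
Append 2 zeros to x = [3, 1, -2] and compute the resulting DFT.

Original 3-point DFT: [2, 3.5000-2.5981i, 3.5000+2.5981i]
Zero-padded 5-point DFT provides frequency interpolation.

DFT_5([x, 0, ...]) = [2, 4.9271+0.2245i, 1.5729-2.4899i, 1.5729+2.4899i, 4.9271-0.2245i]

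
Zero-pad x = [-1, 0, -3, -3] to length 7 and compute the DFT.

Original 4-point DFT: [-7, 2-3i, -1, 2+3i]
Zero-padded 7-point DFT provides frequency interpolation.

DFT_7([x, 0, ...]) = [-7, 2.3705+4.2264i, -0.1676-3.6471i, -2.2029+0.5793i, -2.2029-0.5793i, -0.1676+3.6471i, 2.3705-4.2264i]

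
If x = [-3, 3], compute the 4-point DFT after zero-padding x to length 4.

Original 2-point DFT: [0, -6]
Zero-padded 4-point DFT provides frequency interpolation.

DFT_4([x, 0, ...]) = [0, -3-3i, -6, -3+3i]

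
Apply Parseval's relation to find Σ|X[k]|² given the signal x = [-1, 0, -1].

Parseval: Σ|x[n]|² = (1/N)Σ|X[k]|², so Σ|X[k]|² = N·Σ|x[n]|² = 3·2.0000

Σ|X[k]|² = N·Σ|x[n]|² = 3·2.0000 = 6.0000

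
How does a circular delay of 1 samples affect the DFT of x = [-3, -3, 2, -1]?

Time shift by 1: X_shifted[k] = ω_4^(1k) · X[k]
Shifted x = [-1, -3, -3, 2]

DFT(x[n-1]) = [-5, 2+5i, -3, 2-5i]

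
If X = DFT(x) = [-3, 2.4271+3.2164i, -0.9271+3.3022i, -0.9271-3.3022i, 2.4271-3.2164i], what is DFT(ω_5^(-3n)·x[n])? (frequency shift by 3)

Modulation property: DFT(ω_5^(-3n)·x[n]) = X[(k-3) mod 5], so circularly shift X by 3 positions.

X[k-3] = [-0.9271+3.3022i, -0.9271-3.3022i, 2.4271-3.2164i, -3, 2.4271+3.2164i]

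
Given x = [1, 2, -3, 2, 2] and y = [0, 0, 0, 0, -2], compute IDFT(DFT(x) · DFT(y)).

(x ⊛ y)[n] = Σ(m=0 to 4) x[m] · y[(n-m) mod 5]

Computing each output sample:
(x ⊛ y)[0] = -4
(x ⊛ y)[1] = 6
(x ⊛ y)[2] = -4
(x ⊛ y)[3] = -4
(x ⊛ y)[4] = -2

x ⊛ y = [-4, 6, -4, -4, -2]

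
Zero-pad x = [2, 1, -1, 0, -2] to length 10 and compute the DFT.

Original 5-point DFT: [0, 2.5000-2.2654i, 2.5000-2.7144i, 2.5000+2.7144i, 2.5000+2.2654i]
Zero-padded 10-point DFT provides frequency interpolation.

DFT_10([x, 0, ...]) = [0, 4.1180+1.5388i, 2.5000-2.2654i, 1.8820+0.3633i, 2.5000-2.7144i, -2, 2.5000+2.7144i, 1.8820-0.3633i, 2.5000+2.2654i, 4.1180-1.5388i]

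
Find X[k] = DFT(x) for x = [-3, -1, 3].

X[k] = Σ(n=0 to 2) x[n] · ω_3^(nk)
where ω_3 = e^(-2πi/3)

Computing each X[k]:
X[0] = -1
X[1] = -4.0000+3.4641i
X[2] = -4.0000-3.4641i

X = [-1, -4.0000+3.4641i, -4.0000-3.4641i]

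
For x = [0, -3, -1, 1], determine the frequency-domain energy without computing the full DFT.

Parseval: Σ|x[n]|² = (1/N)Σ|X[k]|², so Σ|X[k]|² = N·Σ|x[n]|² = 4·11.0000

Σ|X[k]|² = N·Σ|x[n]|² = 4·11.0000 = 44.0000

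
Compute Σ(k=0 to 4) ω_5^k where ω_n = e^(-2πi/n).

Sum of all nth roots of unity equals 0 for n > 1 (geometric series with r ≠ 1).

0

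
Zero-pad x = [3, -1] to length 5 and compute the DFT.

Original 2-point DFT: [2, 4]
Zero-padded 5-point DFT provides frequency interpolation.

DFT_5([x, 0, ...]) = [2, 2.6910+0.9511i, 3.8090+0.5878i, 3.8090-0.5878i, 2.6910-0.9511i]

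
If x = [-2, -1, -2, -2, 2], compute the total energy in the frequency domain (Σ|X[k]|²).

Parseval: Σ|x[n]|² = (1/N)Σ|X[k]|², so Σ|X[k]|² = N·Σ|x[n]|² = 5·17.0000

Σ|X[k]|² = N·Σ|x[n]|² = 5·17.0000 = 85.0000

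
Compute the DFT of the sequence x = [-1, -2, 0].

X[k] = Σ(n=0 to 2) x[n] · ω_3^(nk)
where ω_3 = e^(-2πi/3)

Computing each X[k]:
X[0] = -3
X[1] = 1.7321i
X[2] = -1.7321i

X = [-3, 1.7321i, -1.7321i]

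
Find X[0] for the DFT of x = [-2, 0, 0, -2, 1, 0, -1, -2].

X[0] = Σ(n=0 to 7) x[n] · ω_8^0 = Σ x[n]
= (-2) + (0) + (0) + (-2) + (1) + (0) + (-1) + (-2)

X[0] = -6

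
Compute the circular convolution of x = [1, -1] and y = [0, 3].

(x ⊛ y)[n] = Σ(m=0 to 1) x[m] · y[(n-m) mod 2]

Computing each output sample:
(x ⊛ y)[0] = -3
(x ⊛ y)[1] = 3

x ⊛ y = [-3, 3]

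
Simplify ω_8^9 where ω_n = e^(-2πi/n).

Since ω_8^8 = 1, powers reduce modulo 8.
9 mod 8 = 1
So ω_8^9 = ω_8^1 = e^(-2πi·1/8)

ω_8^9 = ω_8^1 = 0.7071-0.7071i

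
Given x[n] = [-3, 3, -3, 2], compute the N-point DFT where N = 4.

X[k] = Σ(n=0 to 3) x[n] · ω_4^(nk)
where ω_4 = e^(-2πi/4)

Computing each X[k]:
X[0] = -1
X[1] = -1i
X[2] = -11
X[3] = 1i

X = [-1, -1i, -11, 1i]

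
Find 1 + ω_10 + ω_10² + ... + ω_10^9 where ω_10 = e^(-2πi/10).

Sum of all nth roots of unity equals 0 for n > 1 (geometric series with r ≠ 1).

0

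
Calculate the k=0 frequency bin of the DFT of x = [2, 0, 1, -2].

X[0] = Σ(n=0 to 3) x[n] · ω_4^0 = Σ x[n]
= (2) + (0) + (1) + (-2)

X[0] = 1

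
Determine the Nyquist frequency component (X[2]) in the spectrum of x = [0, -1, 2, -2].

X[2] = Σ(n=0 to 3) x[n] · ω_4^(2n) where ω_4 = e^(-2πi/4)
= (0)·ω_4^0 + (-1)·ω_4^2 + (2)·ω_4^4 + (-2)·ω_4^6

X[2] = 5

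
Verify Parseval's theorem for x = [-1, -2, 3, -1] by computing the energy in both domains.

Time domain:
Σ|x[n]|² = |-1|² + |-2|² + |3|² + |-1|² = 15.0000

Frequency domain:
(1/4)Σ|X[k]|² = (1/4)(|-1|² + |-4+1i|² + |5|² + |-4-1i|²) = (1/4)·60.0000 = 15.0000

Both sides agree, confirming Parseval's theorem.

Σ|x[n]|² = (1/N)Σ|X[k]|² = 15.0000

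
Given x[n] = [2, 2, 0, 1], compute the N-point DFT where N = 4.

X[k] = Σ(n=0 to 3) x[n] · ω_4^(nk)
where ω_4 = e^(-2πi/4)

Computing each X[k]:
X[0] = 5
X[1] = 2-1i
X[2] = -1
X[3] = 2+1i

X = [5, 2-1i, -1, 2+1i]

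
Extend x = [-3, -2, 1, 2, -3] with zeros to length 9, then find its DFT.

Original 5-point DFT: [-5, -6.9721-0.3633i, 1.9721-1.5388i, 1.9721+1.5388i, -6.9721+0.3633i]
Zero-padded 9-point DFT provides frequency interpolation.

DFT_9([x, 0, ...]) = [-5, -2.5394-0.4052i, -7.5851+1.4313i, 1.0000+5.1962i, -1.8755-3.3596i, -1.8755+3.3596i, 1.0000-5.1962i, -7.5851-1.4313i, -2.5394+0.4052i]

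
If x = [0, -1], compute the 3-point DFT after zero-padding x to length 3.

Original 2-point DFT: [-1, 1]
Zero-padded 3-point DFT provides frequency interpolation.

DFT_3([x, 0, ...]) = [-1, 0.5000+0.8660i, 0.5000-0.8660i]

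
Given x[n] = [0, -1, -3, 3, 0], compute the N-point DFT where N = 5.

X[k] = Σ(n=0 to 4) x[n] · ω_5^(nk)
where ω_5 = e^(-2πi/5)

Computing each X[k]:
X[0] = -1
X[1] = -0.3090+4.4778i
X[2] = 0.8090-5.1186i
X[3] = 0.8090+5.1186i
X[4] = -0.3090-4.4778i

X = [-1, -0.3090+4.4778i, 0.8090-5.1186i, 0.8090+5.1186i, -0.3090-4.4778i]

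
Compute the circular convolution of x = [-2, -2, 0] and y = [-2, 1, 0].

(x ⊛ y)[n] = Σ(m=0 to 2) x[m] · y[(n-m) mod 3]

Computing each output sample:
(x ⊛ y)[0] = 4
(x ⊛ y)[1] = 2
(x ⊛ y)[2] = -2

x ⊛ y = [4, 2, -2]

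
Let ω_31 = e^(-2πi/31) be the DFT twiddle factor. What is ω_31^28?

ω_31^28 = e^(-2πi·28/31)
= cos(-2π·28/31) + i·sin(-2π·28/31)
= cos(-56π/31) + i·sin(-56π/31)

ω_31^28 = cos(-56π/31) + i·sin(-56π/31) = 0.8208+0.5713i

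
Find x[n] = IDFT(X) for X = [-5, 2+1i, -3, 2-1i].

x[n] = (1/4) Σ(k=0 to 3) X[k] · e^(2πikn/4)

Computing each x[n]:
x[0] = -1
x[1] = -1
x[2] = -3
x[3] = 0

x = [-1, -1, -3, 0]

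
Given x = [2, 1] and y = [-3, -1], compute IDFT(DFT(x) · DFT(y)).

(x ⊛ y)[n] = Σ(m=0 to 1) x[m] · y[(n-m) mod 2]

Computing each output sample:
(x ⊛ y)[0] = -7
(x ⊛ y)[1] = -5

x ⊛ y = [-7, -5]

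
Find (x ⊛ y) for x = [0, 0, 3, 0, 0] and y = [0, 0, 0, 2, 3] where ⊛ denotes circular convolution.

(x ⊛ y)[n] = Σ(m=0 to 4) x[m] · y[(n-m) mod 5]

Computing each output sample:
(x ⊛ y)[0] = 6
(x ⊛ y)[1] = 9
(x ⊛ y)[2] = 0
(x ⊛ y)[3] = 0
(x ⊛ y)[4] = 0

x ⊛ y = [6, 9, 0, 0, 0]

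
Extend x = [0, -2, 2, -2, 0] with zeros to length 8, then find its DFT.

Original 5-point DFT: [-2, -0.6180-0.4490i, 1.6180+4.9798i, 1.6180-4.9798i, -0.6180+0.4490i]
Zero-padded 8-point DFT provides frequency interpolation.

DFT_8([x, 0, ...]) = [-2, 0.8284i, -2, 4.8284i, 6, -4.8284i, -2, -0.8284i]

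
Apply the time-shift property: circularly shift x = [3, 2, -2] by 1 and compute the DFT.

Time shift by 1: X_shifted[k] = ω_3^(1k) · X[k]
Shifted x = [-2, 3, 2]

DFT(x[n-1]) = [3, -4.5000-0.8660i, -4.5000+0.8660i]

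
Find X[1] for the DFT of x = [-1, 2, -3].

X[1] = Σ(n=0 to 2) x[n] · ω_3^(1n) where ω_3 = e^(-2πi/3)
= (-1)·ω_3^0 + (2)·ω_3^1 + (-3)·ω_3^2

X[1] = -0.5000-4.3301i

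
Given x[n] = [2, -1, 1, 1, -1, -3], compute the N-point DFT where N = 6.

X[k] = Σ(n=0 to 5) x[n] · ω_6^(nk)
where ω_6 = e^(-2πi/6)

Computing each X[k]:
X[0] = -1
X[1] = -1.0000-3.4641i
X[2] = 5
X[3] = 5
X[4] = 5
X[5] = -1.0000+3.4641i

X = [-1, -1.0000-3.4641i, 5, 5, 5, -1.0000+3.4641i]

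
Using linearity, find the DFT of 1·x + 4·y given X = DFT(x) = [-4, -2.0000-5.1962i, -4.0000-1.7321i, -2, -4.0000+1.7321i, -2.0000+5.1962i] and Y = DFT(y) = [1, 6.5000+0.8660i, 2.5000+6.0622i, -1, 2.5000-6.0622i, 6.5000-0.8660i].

By linearity: DFT(1x + 4y) = 1·DFT(x) + 4·DFT(y)
= 1·[-4, -2.0000-5.1962i, -4.0000-1.7321i, -2, -4.0000+1.7321i, -2.0000+5.1962i] + 4·[1, 6.5000+0.8660i, 2.5000+6.0622i, -1, 2.5000-6.0622i, 6.5000-0.8660i]

Computing element-wise:
Z[0] = 1·(-4) + 4·(1) = 0
Z[1] = 1·(-2.0000-5.1962i) + 4·(6.5000+0.8660i) = 24.0000-1.7322i
Z[2] = 1·(-4.0000-1.7321i) + 4·(2.5000+6.0622i) = 6.0000+22.5167i
Z[3] = 1·(-2) + 4·(-1) = -6
Z[4] = 1·(-4.0000+1.7321i) + 4·(2.5000-6.0622i) = 6.0000-22.5167i
Z[5] = 1·(-2.0000+5.1962i) + 4·(6.5000-0.8660i) = 24.0000+1.7322i

DFT(1x + 4y) = 1·X + 4·Y = [0, 24.0000-1.7322i, 6.0000+22.5167i, -6, 6.0000-22.5167i, 24.0000+1.7322i]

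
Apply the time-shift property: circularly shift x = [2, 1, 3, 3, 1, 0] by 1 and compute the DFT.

Time shift by 1: X_shifted[k] = ω_6^(1k) · X[k]
Shifted x = [0, 2, 1, 3, 3, 1]

DFT(x[n-1]) = [10, -3.5000+0.8660i, -0.5000-2.5981i, -2, -0.5000+2.5981i, -3.5000-0.8660i]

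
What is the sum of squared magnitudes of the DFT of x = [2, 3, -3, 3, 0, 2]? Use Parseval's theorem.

Parseval: Σ|x[n]|² = (1/N)Σ|X[k]|², so Σ|X[k]|² = N·Σ|x[n]|² = 6·35.0000

Σ|X[k]|² = N·Σ|x[n]|² = 6·35.0000 = 210.0000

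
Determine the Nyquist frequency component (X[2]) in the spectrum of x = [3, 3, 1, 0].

X[2] = Σ(n=0 to 3) x[n] · ω_4^(2n) where ω_4 = e^(-2πi/4)
= (3)·ω_4^0 + (3)·ω_4^2 + (1)·ω_4^4 + (0)·ω_4^6

X[2] = 1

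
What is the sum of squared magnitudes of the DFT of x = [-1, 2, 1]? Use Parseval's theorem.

Parseval: Σ|x[n]|² = (1/N)Σ|X[k]|², so Σ|X[k]|² = N·Σ|x[n]|² = 3·6.0000

Σ|X[k]|² = N·Σ|x[n]|² = 3·6.0000 = 18.0000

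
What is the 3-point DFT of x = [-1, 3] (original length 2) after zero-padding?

Original 2-point DFT: [2, -4]
Zero-padded 3-point DFT provides frequency interpolation.

DFT_3([x, 0, ...]) = [2, -2.5000-2.5981i, -2.5000+2.5981i]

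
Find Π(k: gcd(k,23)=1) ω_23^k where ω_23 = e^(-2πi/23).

The primitive 23rd roots of unity are ω_23^k for k coprime to 23: k ∈ {1, 2, 3, 4, 5, 6, 7, 8, 9, 10, 11, 12, 13, 14, 15, 16, 17, 18, 19, 20, 21, 22}
Their product equals the constant term of the cyclotomic polynomial Φ_23(x) up to sign.
For n ≥ 3, the product of all primitive nth roots of unity is 1. (For n=1 it is 1; for n=2 it is -1.)

1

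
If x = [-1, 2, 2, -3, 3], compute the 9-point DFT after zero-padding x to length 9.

Original 5-point DFT: [3, 1.3541-1.9879i, -5.3541+5.3431i, -5.3541-5.3431i, 1.3541+1.9879i]
Zero-padded 9-point DFT provides frequency interpolation.

DFT_9([x, 0, ...]) = [3, -0.4397-1.6832i, 1.2660-3.3234i, -7.5000-2.5981i, 0.6736+6.1540i, 0.6736-6.1540i, -7.5000+2.5981i, 1.2660+3.3234i, -0.4397+1.6832i]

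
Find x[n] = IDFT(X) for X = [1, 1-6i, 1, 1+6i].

x[n] = (1/4) Σ(k=0 to 3) X[k] · e^(2πikn/4)

Computing each x[n]:
x[0] = 1
x[1] = 3
x[2] = 0
x[3] = -3

x = [1, 3, 0, -3]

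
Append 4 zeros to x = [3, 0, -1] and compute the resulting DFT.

Original 3-point DFT: [2, 3.5000-0.8660i, 3.5000+0.8660i]
Zero-padded 7-point DFT provides frequency interpolation.

DFT_7([x, 0, ...]) = [2, 3.2225+0.9749i, 3.9010-0.4339i, 2.3765-0.7818i, 2.3765+0.7818i, 3.9010+0.4339i, 3.2225-0.9749i]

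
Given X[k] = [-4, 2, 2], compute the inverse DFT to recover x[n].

x[n] = (1/3) Σ(k=0 to 2) X[k] · e^(2πikn/3)

Computing each x[n]:
x[0] = 0
x[1] = -2
x[2] = -2

x = [0, -2, -2]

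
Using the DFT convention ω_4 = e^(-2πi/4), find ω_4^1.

ω_4^1 = e^(-2πi·1/4)
= cos(-2π·1/4) + i·sin(-2π·1/4)
= cos(-2π/4) + i·sin(-2π/4)

ω_4^1 = cos(-2π/4) + i·sin(-2π/4) = -1i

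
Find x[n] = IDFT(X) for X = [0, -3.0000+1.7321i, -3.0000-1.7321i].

x[n] = (1/3) Σ(k=0 to 2) X[k] · e^(2πikn/3)

Computing each x[n]:
x[0] = -2
x[1] = 0
x[2] = 2

x = [-2, 0, 2]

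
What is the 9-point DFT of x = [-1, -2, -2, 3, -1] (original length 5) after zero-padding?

Original 5-point DFT: [-3, -2.7361+3.8900i, 1.7361-4.1675i, 1.7361+4.1675i, -2.7361-3.8900i]
Zero-padded 9-point DFT provides frequency interpolation.

DFT_9([x, 0, ...]) = [-3, -3.4397+0.9991i, -1.7340+4.6089i, 4.5000+0.8660i, -2.3264-4.1844i, -2.3264+4.1844i, 4.5000-0.8660i, -1.7340-4.6089i, -3.4397-0.9991i]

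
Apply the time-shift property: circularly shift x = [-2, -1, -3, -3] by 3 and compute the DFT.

Time shift by 3: X_shifted[k] = ω_4^(3k) · X[k]
Shifted x = [-1, -3, -3, -2]

DFT(x[n-3]) = [-9, 2+1i, 1, 2-1i]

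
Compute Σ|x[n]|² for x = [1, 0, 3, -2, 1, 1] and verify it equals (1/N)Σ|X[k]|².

Time domain:
Σ|x[n]|² = |1|² + |0|² + |3|² + |-2|² + |1|² + |1|² = 16.0000

Frequency domain:
(1/6)Σ|X[k]|² = (1/6)(|4|² + |1.5000-0.8660i|² + |-3.5000+2.5981i|² + |6|² + |-3.5000-2.5981i|² + |1.5000+0.8660i|²) = (1/6)·96.0000 = 16.0000

Both sides agree, confirming Parseval's theorem.

Σ|x[n]|² = (1/N)Σ|X[k]|² = 16.0000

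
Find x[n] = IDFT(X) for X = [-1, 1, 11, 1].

x[n] = (1/4) Σ(k=0 to 3) X[k] · e^(2πikn/4)

Computing each x[n]:
x[0] = 3
x[1] = -3
x[2] = 2
x[3] = -3

x = [3, -3, 2, -3]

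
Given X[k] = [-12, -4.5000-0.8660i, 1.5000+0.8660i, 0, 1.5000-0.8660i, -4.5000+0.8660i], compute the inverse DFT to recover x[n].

x[n] = (1/6) Σ(k=0 to 5) X[k] · e^(2πikn/6)

Computing each x[n]:
x[0] = -3
x[1] = -3
x[2] = -1
x[3] = 0
x[4] = -2
x[5] = -3

x = [-3, -3, -1, 0, -2, -3]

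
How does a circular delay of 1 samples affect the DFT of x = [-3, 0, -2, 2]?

Time shift by 1: X_shifted[k] = ω_4^(1k) · X[k]
Shifted x = [2, -3, 0, -2]

DFT(x[n-1]) = [-3, 2+1i, 7, 2-1i]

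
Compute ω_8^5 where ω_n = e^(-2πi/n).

ω_8^5 = e^(-2πi·5/8)
= cos(-2π·5/8) + i·sin(-2π·5/8)
= cos(-10π/8) + i·sin(-10π/8)

ω_8^5 = cos(-10π/8) + i·sin(-10π/8) = -0.7071+0.7071i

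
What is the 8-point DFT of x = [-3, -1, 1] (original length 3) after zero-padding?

Original 3-point DFT: [-3, -3.0000+1.7321i, -3.0000-1.7321i]
Zero-padded 8-point DFT provides frequency interpolation.

DFT_8([x, 0, ...]) = [-3, -3.7071-0.2929i, -4+1i, -2.2929+1.7071i, -1, -2.2929-1.7071i, -4-1i, -3.7071+0.2929i]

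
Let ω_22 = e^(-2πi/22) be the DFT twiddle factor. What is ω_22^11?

ω_22^11 = e^(-2πi·11/22)
= cos(-2π·11/22) + i·sin(-2π·11/22)
= cos(-22π/22) + i·sin(-22π/22)

ω_22^11 = cos(-22π/22) + i·sin(-22π/22) = -1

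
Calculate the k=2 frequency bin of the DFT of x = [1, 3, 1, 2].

X[2] = Σ(n=0 to 3) x[n] · ω_4^(2n) where ω_4 = e^(-2πi/4)
= (1)·ω_4^0 + (3)·ω_4^2 + (1)·ω_4^4 + (2)·ω_4^6

X[2] = -3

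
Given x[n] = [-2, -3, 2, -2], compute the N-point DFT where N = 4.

X[k] = Σ(n=0 to 3) x[n] · ω_4^(nk)
where ω_4 = e^(-2πi/4)

Computing each X[k]:
X[0] = -5
X[1] = -4+1i
X[2] = 5
X[3] = -4-1i

X = [-5, -4+1i, 5, -4-1i]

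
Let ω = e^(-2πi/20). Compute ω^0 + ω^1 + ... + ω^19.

Sum of all nth roots of unity equals 0 for n > 1 (geometric series with r ≠ 1).

0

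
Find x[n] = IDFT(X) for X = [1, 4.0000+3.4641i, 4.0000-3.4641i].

x[n] = (1/3) Σ(k=0 to 2) X[k] · e^(2πikn/3)

Computing each x[n]:
x[0] = 3
x[1] = -3
x[2] = 1

x = [3, -3, 1]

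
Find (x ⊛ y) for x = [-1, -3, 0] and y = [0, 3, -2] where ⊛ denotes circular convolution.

(x ⊛ y)[n] = Σ(m=0 to 2) x[m] · y[(n-m) mod 3]

Computing each output sample:
(x ⊛ y)[0] = 6
(x ⊛ y)[1] = -3
(x ⊛ y)[2] = -7

x ⊛ y = [6, -3, -7]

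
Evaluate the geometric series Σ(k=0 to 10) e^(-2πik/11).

Sum of all nth roots of unity equals 0 for n > 1 (geometric series with r ≠ 1).

0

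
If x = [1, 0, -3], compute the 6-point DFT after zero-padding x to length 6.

Original 3-point DFT: [-2, 2.5000-2.5981i, 2.5000+2.5981i]
Zero-padded 6-point DFT provides frequency interpolation.

DFT_6([x, 0, ...]) = [-2, 2.5000+2.5981i, 2.5000-2.5981i, -2, 2.5000+2.5981i, 2.5000-2.5981i]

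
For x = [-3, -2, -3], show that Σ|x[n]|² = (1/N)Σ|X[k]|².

Time domain:
Σ|x[n]|² = |-3|² + |-2|² + |-3|² = 22.0000

Frequency domain:
(1/3)Σ|X[k]|² = (1/3)(|-8|² + |-0.5000-0.8660i|² + |-0.5000+0.8660i|²) = (1/3)·66.0000 = 22.0000

Both sides agree, confirming Parseval's theorem.

Σ|x[n]|² = (1/N)Σ|X[k]|² = 22.0000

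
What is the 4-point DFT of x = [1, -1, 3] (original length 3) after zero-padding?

Original 3-point DFT: [3, 3.4641i, -3.4641i]
Zero-padded 4-point DFT provides frequency interpolation.

DFT_4([x, 0, ...]) = [3, -2+1i, 5, -2-1i]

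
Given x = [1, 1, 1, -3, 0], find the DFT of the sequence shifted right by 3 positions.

Time shift by 3: X_shifted[k] = ω_5^(3k) · X[k]
Shifted x = [1, -3, 0, 1, 1]

DFT(x[n-3]) = [0, -0.4271+4.3920i, 2.9271+1.4001i, 2.9271-1.4001i, -0.4271-4.3920i]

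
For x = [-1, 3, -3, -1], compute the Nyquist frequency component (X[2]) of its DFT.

X[2] = Σ(n=0 to 3) x[n] · ω_4^(2n) where ω_4 = e^(-2πi/4)
= (-1)·ω_4^0 + (3)·ω_4^2 + (-3)·ω_4^4 + (-1)·ω_4^6

X[2] = -6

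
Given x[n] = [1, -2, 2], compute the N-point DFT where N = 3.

X[k] = Σ(n=0 to 2) x[n] · ω_3^(nk)
where ω_3 = e^(-2πi/3)

Computing each X[k]:
X[0] = 1
X[1] = 1.0000+3.4641i
X[2] = 1.0000-3.4641i

X = [1, 1.0000+3.4641i, 1.0000-3.4641i]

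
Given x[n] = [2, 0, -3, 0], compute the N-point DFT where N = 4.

X[k] = Σ(n=0 to 3) x[n] · ω_4^(nk)
where ω_4 = e^(-2πi/4)

Computing each X[k]:
X[0] = -1
X[1] = 5
X[2] = -1
X[3] = 5

X = [-1, 5, -1, 5]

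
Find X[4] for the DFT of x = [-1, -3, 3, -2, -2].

X[4] = Σ(n=0 to 4) x[n] · ω_5^(4n) where ω_5 = e^(-2πi/5)
= (-1)·ω_5^0 + (-3)·ω_5^4 + (3)·ω_5^8 + (-2)·ω_5^12 + (-2)·ω_5^16

X[4] = -3.3541+1.9879i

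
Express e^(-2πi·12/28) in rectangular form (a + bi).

ω_28^12 = e^(-2πi·12/28)
= cos(-2π·12/28) + i·sin(-2π·12/28)
= cos(-24π/28) + i·sin(-24π/28)

ω_28^12 = cos(-24π/28) + i·sin(-24π/28) = -0.9010-0.4339i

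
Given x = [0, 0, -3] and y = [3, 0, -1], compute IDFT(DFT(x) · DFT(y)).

(x ⊛ y)[n] = Σ(m=0 to 2) x[m] · y[(n-m) mod 3]

Computing each output sample:
(x ⊛ y)[0] = 0
(x ⊛ y)[1] = 3
(x ⊛ y)[2] = -9

x ⊛ y = [0, 3, -9]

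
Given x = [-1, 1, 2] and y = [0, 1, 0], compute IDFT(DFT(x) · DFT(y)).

(x ⊛ y)[n] = Σ(m=0 to 2) x[m] · y[(n-m) mod 3]

Computing each output sample:
(x ⊛ y)[0] = 2
(x ⊛ y)[1] = -1
(x ⊛ y)[2] = 1

x ⊛ y = [2, -1, 1]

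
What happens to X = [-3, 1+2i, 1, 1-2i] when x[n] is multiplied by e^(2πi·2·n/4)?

Modulation property: DFT(ω_4^(-2n)·x[n]) = X[(k-2) mod 4], so circularly shift X by 2 positions.

X[k-2] = [1, 1-2i, -3, 1+2i]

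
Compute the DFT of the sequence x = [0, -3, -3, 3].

X[k] = Σ(n=0 to 3) x[n] · ω_4^(nk)
where ω_4 = e^(-2πi/4)

Computing each X[k]:
X[0] = -3
X[1] = 3+6i
X[2] = -3
X[3] = 3-6i

X = [-3, 3+6i, -3, 3-6i]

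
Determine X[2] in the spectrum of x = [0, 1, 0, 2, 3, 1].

X[2] = Σ(n=0 to 5) x[n] · ω_6^(2n) where ω_6 = e^(-2πi/6)
= (0)·ω_6^0 + (1)·ω_6^2 + (0)·ω_6^4 + (2)·ω_6^6 + (3)·ω_6^8 + (1)·ω_6^10

X[2] = -0.5000-2.5981i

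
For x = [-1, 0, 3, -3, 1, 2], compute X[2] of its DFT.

X[2] = Σ(n=0 to 5) x[n] · ω_6^(2n) where ω_6 = e^(-2πi/6)
= (-1)·ω_6^0 + (0)·ω_6^2 + (3)·ω_6^4 + (-3)·ω_6^6 + (1)·ω_6^8 + (2)·ω_6^10

X[2] = -7.0000+3.4641i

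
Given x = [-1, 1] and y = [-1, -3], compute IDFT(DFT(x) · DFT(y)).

(x ⊛ y)[n] = Σ(m=0 to 1) x[m] · y[(n-m) mod 2]

Computing each output sample:
(x ⊛ y)[0] = -2
(x ⊛ y)[1] = 2

x ⊛ y = [-2, 2]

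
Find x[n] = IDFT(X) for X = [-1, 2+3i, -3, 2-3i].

x[n] = (1/4) Σ(k=0 to 3) X[k] · e^(2πikn/4)

Computing each x[n]:
x[0] = 0
x[1] = -1
x[2] = -2
x[3] = 2

x = [0, -1, -2, 2]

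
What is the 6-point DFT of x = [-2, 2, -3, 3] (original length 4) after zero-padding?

Original 4-point DFT: [0, 1+1i, -10, 1-1i]
Zero-padded 6-point DFT provides frequency interpolation.

DFT_6([x, 0, ...]) = [0, -2.5000+0.8660i, 1.5000-4.3301i, -10, 1.5000+4.3301i, -2.5000-0.8660i]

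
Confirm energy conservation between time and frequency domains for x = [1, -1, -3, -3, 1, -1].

Time domain:
Σ|x[n]|² = |1|² + |-1|² + |-3|² + |-3|² + |1|² + |-1|² = 22.0000

Frequency domain:
(1/6)Σ|X[k]|² = (1/6)(|-6|² + |4.0000+3.4641i|² + |-3.4641i|² + |4|² + |3.4641i|² + |4.0000-3.4641i|²) = (1/6)·132.0000 = 22.0000

Both sides agree, confirming Parseval's theorem.

Σ|x[n]|² = (1/N)Σ|X[k]|² = 22.0000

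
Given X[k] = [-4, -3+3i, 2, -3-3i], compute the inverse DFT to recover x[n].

x[n] = (1/4) Σ(k=0 to 3) X[k] · e^(2πikn/4)

Computing each x[n]:
x[0] = -2
x[1] = -3
x[2] = 1
x[3] = 0

x = [-2, -3, 1, 0]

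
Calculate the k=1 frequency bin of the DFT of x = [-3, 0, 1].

X[1] = Σ(n=0 to 2) x[n] · ω_3^(1n) where ω_3 = e^(-2πi/3)
= (-3)·ω_3^0 + (0)·ω_3^1 + (1)·ω_3^2

X[1] = -3.5000+0.8660i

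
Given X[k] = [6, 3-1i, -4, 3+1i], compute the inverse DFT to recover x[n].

x[n] = (1/4) Σ(k=0 to 3) X[k] · e^(2πikn/4)

Computing each x[n]:
x[0] = 2
x[1] = 3
x[2] = -1
x[3] = 2

x = [2, 3, -1, 2]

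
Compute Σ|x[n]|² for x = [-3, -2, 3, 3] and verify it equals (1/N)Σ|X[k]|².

Time domain:
Σ|x[n]|² = |-3|² + |-2|² + |3|² + |3|² = 31.0000

Frequency domain:
(1/4)Σ|X[k]|² = (1/4)(|1|² + |-6+5i|² + |-1|² + |-6-5i|²) = (1/4)·124.0000 = 31.0000

Both sides agree, confirming Parseval's theorem.

Σ|x[n]|² = (1/N)Σ|X[k]|² = 31.0000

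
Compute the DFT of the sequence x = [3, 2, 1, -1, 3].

X[k] = Σ(n=0 to 4) x[n] · ω_5^(nk)
where ω_5 = e^(-2πi/5)

Computing each X[k]:
X[0] = 8
X[1] = 4.5451-0.2245i
X[2] = -1.0451+2.4899i
X[3] = -1.0451-2.4899i
X[4] = 4.5451+0.2245i

X = [8, 4.5451-0.2245i, -1.0451+2.4899i, -1.0451-2.4899i, 4.5451+0.2245i]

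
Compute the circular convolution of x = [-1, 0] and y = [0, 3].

(x ⊛ y)[n] = Σ(m=0 to 1) x[m] · y[(n-m) mod 2]

Computing each output sample:
(x ⊛ y)[0] = 0
(x ⊛ y)[1] = -3

x ⊛ y = [0, -3]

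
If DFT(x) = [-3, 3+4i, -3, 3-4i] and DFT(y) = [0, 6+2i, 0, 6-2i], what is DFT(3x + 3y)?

By linearity: DFT(3x + 3y) = 3·DFT(x) + 3·DFT(y)
= 3·[-3, 3+4i, -3, 3-4i] + 3·[0, 6+2i, 0, 6-2i]

Computing element-wise:
Z[0] = 3·(-3) + 3·(0) = -9
Z[1] = 3·(3+4i) + 3·(6+2i) = 27+18i
Z[2] = 3·(-3) + 3·(0) = -9
Z[3] = 3·(3-4i) + 3·(6-2i) = 27-18i

DFT(3x + 3y) = 3·X + 3·Y = [-9, 27+18i, -9, 27-18i]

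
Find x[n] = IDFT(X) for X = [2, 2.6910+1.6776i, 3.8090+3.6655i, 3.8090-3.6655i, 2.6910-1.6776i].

x[n] = (1/5) Σ(k=0 to 4) X[k] · e^(2πikn/5)

Computing each x[n]:
x[0] = 3
x[1] = -2
x[2] = 1
x[3] = -1
x[4] = 1

x = [3, -2, 1, -1, 1]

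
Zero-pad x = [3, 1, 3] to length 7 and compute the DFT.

Original 3-point DFT: [7, 1.0000+1.7321i, 1.0000-1.7321i]
Zero-padded 7-point DFT provides frequency interpolation.

DFT_7([x, 0, ...]) = [7, 2.9559-3.7066i, 0.0746+0.3267i, 3.9695+1.9116i, 3.9695-1.9116i, 0.0746-0.3267i, 2.9559+3.7066i]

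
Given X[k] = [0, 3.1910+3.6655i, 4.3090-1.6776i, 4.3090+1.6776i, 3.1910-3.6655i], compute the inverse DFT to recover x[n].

x[n] = (1/5) Σ(k=0 to 4) X[k] · e^(2πikn/5)

Computing each x[n]:
x[0] = 3
x[1] = -2
x[2] = -2
x[3] = 1
x[4] = 0

x = [3, -2, -2, 1, 0]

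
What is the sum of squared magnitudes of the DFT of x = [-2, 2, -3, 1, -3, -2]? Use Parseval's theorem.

Parseval: Σ|x[n]|² = (1/N)Σ|X[k]|², so Σ|X[k]|² = N·Σ|x[n]|² = 6·31.0000

Σ|X[k]|² = N·Σ|x[n]|² = 6·31.0000 = 186.0000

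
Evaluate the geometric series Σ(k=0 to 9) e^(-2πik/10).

Sum of all nth roots of unity equals 0 for n > 1 (geometric series with r ≠ 1).

0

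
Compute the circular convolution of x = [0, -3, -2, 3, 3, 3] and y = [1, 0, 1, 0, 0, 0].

(x ⊛ y)[n] = Σ(m=0 to 5) x[m] · y[(n-m) mod 6]

Computing each output sample:
(x ⊛ y)[0] = 3
(x ⊛ y)[1] = 0
(x ⊛ y)[2] = -2
(x ⊛ y)[3] = 0
(x ⊛ y)[4] = 1
(x ⊛ y)[5] = 6

x ⊛ y = [3, 0, -2, 0, 1, 6]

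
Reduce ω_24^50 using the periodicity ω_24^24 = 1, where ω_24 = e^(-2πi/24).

Since ω_24^24 = 1, powers reduce modulo 24.
50 mod 24 = 2
So ω_24^50 = ω_24^2 = e^(-2πi·2/24)

ω_24^50 = ω_24^2 = 0.8660-0.5000i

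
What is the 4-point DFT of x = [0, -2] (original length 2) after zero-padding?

Original 2-point DFT: [-2, 2]
Zero-padded 4-point DFT provides frequency interpolation.

DFT_4([x, 0, ...]) = [-2, 2i, 2, -2i]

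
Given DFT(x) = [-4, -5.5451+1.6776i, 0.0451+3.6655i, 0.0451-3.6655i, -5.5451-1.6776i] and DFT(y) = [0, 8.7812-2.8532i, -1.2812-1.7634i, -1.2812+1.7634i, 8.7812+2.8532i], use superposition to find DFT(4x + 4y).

By linearity: DFT(4x + 4y) = 4·DFT(x) + 4·DFT(y)
= 4·[-4, -5.5451+1.6776i, 0.0451+3.6655i, 0.0451-3.6655i, -5.5451-1.6776i] + 4·[0, 8.7812-2.8532i, -1.2812-1.7634i, -1.2812+1.7634i, 8.7812+2.8532i]

Computing element-wise:
Z[0] = 4·(-4) + 4·(0) = -16
Z[1] = 4·(-5.5451+1.6776i) + 4·(8.7812-2.8532i) = 12.9444-4.7024i
Z[2] = 4·(0.0451+3.6655i) + 4·(-1.2812-1.7634i) = -4.9444+7.6084i
Z[3] = 4·(0.0451-3.6655i) + 4·(-1.2812+1.7634i) = -4.9444-7.6084i
Z[4] = 4·(-5.5451-1.6776i) + 4·(8.7812+2.8532i) = 12.9444+4.7024i

DFT(4x + 4y) = 4·X + 4·Y = [-16, 12.9444-4.7024i, -4.9444+7.6084i, -4.9444-7.6084i, 12.9444+4.7024i]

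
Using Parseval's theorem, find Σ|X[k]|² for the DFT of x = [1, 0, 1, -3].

Parseval: Σ|x[n]|² = (1/N)Σ|X[k]|², so Σ|X[k]|² = N·Σ|x[n]|² = 4·11.0000

Σ|X[k]|² = N·Σ|x[n]|² = 4·11.0000 = 44.0000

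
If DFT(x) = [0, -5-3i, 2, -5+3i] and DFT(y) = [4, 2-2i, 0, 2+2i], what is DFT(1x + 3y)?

By linearity: DFT(1x + 3y) = 1·DFT(x) + 3·DFT(y)
= 1·[0, -5-3i, 2, -5+3i] + 3·[4, 2-2i, 0, 2+2i]

Computing element-wise:
Z[0] = 1·(0) + 3·(4) = 12
Z[1] = 1·(-5-3i) + 3·(2-2i) = 1-9i
Z[2] = 1·(2) + 3·(0) = 2
Z[3] = 1·(-5+3i) + 3·(2+2i) = 1+9i

DFT(1x + 3y) = 1·X + 3·Y = [12, 1-9i, 2, 1+9i]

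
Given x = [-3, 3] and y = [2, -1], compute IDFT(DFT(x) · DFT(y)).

(x ⊛ y)[n] = Σ(m=0 to 1) x[m] · y[(n-m) mod 2]

Computing each output sample:
(x ⊛ y)[0] = -9
(x ⊛ y)[1] = 9

x ⊛ y = [-9, 9]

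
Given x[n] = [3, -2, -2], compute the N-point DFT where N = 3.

X[k] = Σ(n=0 to 2) x[n] · ω_3^(nk)
where ω_3 = e^(-2πi/3)

Computing each X[k]:
X[0] = -1
X[1] = 5
X[2] = 5

X = [-1, 5, 5]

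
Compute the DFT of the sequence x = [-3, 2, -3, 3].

X[k] = Σ(n=0 to 3) x[n] · ω_4^(nk)
where ω_4 = e^(-2πi/4)

Computing each X[k]:
X[0] = -1
X[1] = 1i
X[2] = -11
X[3] = -1i

X = [-1, 1i, -11, -1i]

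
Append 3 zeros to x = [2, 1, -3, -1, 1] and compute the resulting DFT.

Original 5-point DFT: [0, 5.8541+1.1756i, -0.8541-1.9021i, -0.8541+1.9021i, 5.8541-1.1756i]
Zero-padded 8-point DFT provides frequency interpolation.

DFT_8([x, 0, ...]) = [0, 2.4142+3.0000i, 6-2i, -0.4142-3.0000i, 0, -0.4142+3.0000i, 6+2i, 2.4142-3.0000i]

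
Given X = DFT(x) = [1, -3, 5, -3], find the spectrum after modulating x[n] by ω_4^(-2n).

Modulation property: DFT(ω_4^(-2n)·x[n]) = X[(k-2) mod 4], so circularly shift X by 2 positions.

X[k-2] = [5, -3, 1, -3]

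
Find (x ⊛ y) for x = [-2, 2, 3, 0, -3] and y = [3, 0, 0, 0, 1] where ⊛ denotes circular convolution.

(x ⊛ y)[n] = Σ(m=0 to 4) x[m] · y[(n-m) mod 5]

Computing each output sample:
(x ⊛ y)[0] = -4
(x ⊛ y)[1] = 9
(x ⊛ y)[2] = 9
(x ⊛ y)[3] = -3
(x ⊛ y)[4] = -11

x ⊛ y = [-4, 9, 9, -3, -11]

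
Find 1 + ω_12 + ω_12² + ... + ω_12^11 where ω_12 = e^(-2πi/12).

Sum of all nth roots of unity equals 0 for n > 1 (geometric series with r ≠ 1).

0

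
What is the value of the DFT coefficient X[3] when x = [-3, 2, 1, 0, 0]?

X[3] = Σ(n=0 to 4) x[n] · ω_5^(3n) where ω_5 = e^(-2πi/5)
= (-3)·ω_5^0 + (2)·ω_5^3 + (1)·ω_5^6 + (0)·ω_5^9 + (0)·ω_5^12

X[3] = -4.3090+0.2245i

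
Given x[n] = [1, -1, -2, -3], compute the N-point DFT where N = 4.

X[k] = Σ(n=0 to 3) x[n] · ω_4^(nk)
where ω_4 = e^(-2πi/4)

Computing each X[k]:
X[0] = -5
X[1] = 3-2i
X[2] = 3
X[3] = 3+2i

X = [-5, 3-2i, 3, 3+2i]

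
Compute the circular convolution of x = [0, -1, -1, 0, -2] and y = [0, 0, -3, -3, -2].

(x ⊛ y)[n] = Σ(m=0 to 4) x[m] · y[(n-m) mod 5]

Computing each output sample:
(x ⊛ y)[0] = 5
(x ⊛ y)[1] = 8
(x ⊛ y)[2] = 6
(x ⊛ y)[3] = 7
(x ⊛ y)[4] = 6

x ⊛ y = [5, 8, 6, 7, 6]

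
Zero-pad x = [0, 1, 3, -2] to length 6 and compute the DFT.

Original 4-point DFT: [2, -3-3i, 4, -3+3i]
Zero-padded 6-point DFT provides frequency interpolation.

DFT_6([x, 0, ...]) = [2, 1.0000-3.4641i, -4.0000+1.7321i, 4, -4.0000-1.7321i, 1.0000+3.4641i]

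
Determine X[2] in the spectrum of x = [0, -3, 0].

X[2] = Σ(n=0 to 2) x[n] · ω_3^(2n) where ω_3 = e^(-2πi/3)
= (0)·ω_3^0 + (-3)·ω_3^2 + (0)·ω_3^4

X[2] = 1.5000-2.5981i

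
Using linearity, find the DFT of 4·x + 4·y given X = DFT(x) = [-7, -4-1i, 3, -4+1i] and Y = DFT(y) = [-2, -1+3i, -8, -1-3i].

By linearity: DFT(4x + 4y) = 4·DFT(x) + 4·DFT(y)
= 4·[-7, -4-1i, 3, -4+1i] + 4·[-2, -1+3i, -8, -1-3i]

Computing element-wise:
Z[0] = 4·(-7) + 4·(-2) = -36
Z[1] = 4·(-4-1i) + 4·(-1+3i) = -20+8i
Z[2] = 4·(3) + 4·(-8) = -20
Z[3] = 4·(-4+1i) + 4·(-1-3i) = -20-8i

DFT(4x + 4y) = 4·X + 4·Y = [-36, -20+8i, -20, -20-8i]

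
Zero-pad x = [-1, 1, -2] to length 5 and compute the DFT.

Original 3-point DFT: [-2, -0.5000-2.5981i, -0.5000+2.5981i]
Zero-padded 5-point DFT provides frequency interpolation.

DFT_5([x, 0, ...]) = [-2, 0.9271+0.2245i, -2.4271-2.4899i, -2.4271+2.4899i, 0.9271-0.2245i]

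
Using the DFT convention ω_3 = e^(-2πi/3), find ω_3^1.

ω_3^1 = e^(-2πi·1/3)
= cos(-2π·1/3) + i·sin(-2π·1/3)
= cos(-2π/3) + i·sin(-2π/3)

ω_3^1 = cos(-2π/3) + i·sin(-2π/3) = -0.5000-0.8660i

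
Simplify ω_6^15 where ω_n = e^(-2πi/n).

Since ω_6^6 = 1, powers reduce modulo 6.
15 mod 6 = 3
So ω_6^15 = ω_6^3 = e^(-2πi·3/6)

ω_6^15 = ω_6^3 = -1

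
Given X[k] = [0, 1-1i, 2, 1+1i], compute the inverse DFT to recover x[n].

x[n] = (1/4) Σ(k=0 to 3) X[k] · e^(2πikn/4)

Computing each x[n]:
x[0] = 1
x[1] = 0
x[2] = 0
x[3] = -1

x = [1, 0, 0, -1]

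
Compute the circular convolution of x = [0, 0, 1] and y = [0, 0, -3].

(x ⊛ y)[n] = Σ(m=0 to 2) x[m] · y[(n-m) mod 3]

Computing each output sample:
(x ⊛ y)[0] = 0
(x ⊛ y)[1] = -3
(x ⊛ y)[2] = 0

x ⊛ y = [0, -3, 0]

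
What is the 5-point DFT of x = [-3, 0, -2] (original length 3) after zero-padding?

Original 3-point DFT: [-5, -2.0000-1.7321i, -2.0000+1.7321i]
Zero-padded 5-point DFT provides frequency interpolation.

DFT_5([x, 0, ...]) = [-5, -1.3820+1.1756i, -3.6180-1.9021i, -3.6180+1.9021i, -1.3820-1.1756i]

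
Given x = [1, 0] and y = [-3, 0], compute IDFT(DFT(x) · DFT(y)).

(x ⊛ y)[n] = Σ(m=0 to 1) x[m] · y[(n-m) mod 2]

Computing each output sample:
(x ⊛ y)[0] = -3
(x ⊛ y)[1] = 0

x ⊛ y = [-3, 0]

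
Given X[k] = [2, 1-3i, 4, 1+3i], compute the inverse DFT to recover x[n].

x[n] = (1/4) Σ(k=0 to 3) X[k] · e^(2πikn/4)

Computing each x[n]:
x[0] = 2
x[1] = 1
x[2] = 1
x[3] = -2

x = [2, 1, 1, -2]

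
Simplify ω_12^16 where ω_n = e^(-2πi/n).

Since ω_12^12 = 1, powers reduce modulo 12.
16 mod 12 = 4
So ω_12^16 = ω_12^4 = e^(-2πi·4/12)

ω_12^16 = ω_12^4 = -0.5000-0.8660i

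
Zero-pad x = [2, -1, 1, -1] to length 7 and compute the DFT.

Original 4-point DFT: [1, 1, 5, 1]
Zero-padded 7-point DFT provides frequency interpolation.

DFT_7([x, 0, ...]) = [1, 2.0550+0.2408i, 0.6981+0.6270i, 3.7470+2.1906i, 3.7470-2.1906i, 0.6981-0.6270i, 2.0550-0.2408i]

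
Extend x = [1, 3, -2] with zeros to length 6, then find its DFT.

Original 3-point DFT: [2, 0.5000-4.3301i, 0.5000+4.3301i]
Zero-padded 6-point DFT provides frequency interpolation.

DFT_6([x, 0, ...]) = [2, 3.5000-0.8660i, 0.5000-4.3301i, -4, 0.5000+4.3301i, 3.5000+0.8660i]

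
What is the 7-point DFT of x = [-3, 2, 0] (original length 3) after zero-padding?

Original 3-point DFT: [-1, -4.0000-1.7321i, -4.0000+1.7321i]
Zero-padded 7-point DFT provides frequency interpolation.

DFT_7([x, 0, ...]) = [-1, -1.7530-1.5637i, -3.4450-1.9499i, -4.8019-0.8678i, -4.8019+0.8678i, -3.4450+1.9499i, -1.7530+1.5637i]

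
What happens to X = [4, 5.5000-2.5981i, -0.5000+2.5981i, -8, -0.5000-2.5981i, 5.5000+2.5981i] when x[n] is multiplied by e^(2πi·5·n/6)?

Modulation property: DFT(ω_6^(-5n)·x[n]) = X[(k-5) mod 6], so circularly shift X by 5 positions.

X[k-5] = [5.5000-2.5981i, -0.5000+2.5981i, -8, -0.5000-2.5981i, 5.5000+2.5981i, 4]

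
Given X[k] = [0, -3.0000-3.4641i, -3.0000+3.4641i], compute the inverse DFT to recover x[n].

x[n] = (1/3) Σ(k=0 to 2) X[k] · e^(2πikn/3)

Computing each x[n]:
x[0] = -2
x[1] = 3
x[2] = -1

x = [-2, 3, -1]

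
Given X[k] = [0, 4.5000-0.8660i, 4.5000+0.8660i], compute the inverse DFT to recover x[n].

x[n] = (1/3) Σ(k=0 to 2) X[k] · e^(2πikn/3)

Computing each x[n]:
x[0] = 3
x[1] = -1
x[2] = -2

x = [3, -1, -2]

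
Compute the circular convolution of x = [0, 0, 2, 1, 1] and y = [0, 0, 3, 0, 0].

(x ⊛ y)[n] = Σ(m=0 to 4) x[m] · y[(n-m) mod 5]

Computing each output sample:
(x ⊛ y)[0] = 3
(x ⊛ y)[1] = 3
(x ⊛ y)[2] = 0
(x ⊛ y)[3] = 0
(x ⊛ y)[4] = 6

x ⊛ y = [3, 3, 0, 0, 6]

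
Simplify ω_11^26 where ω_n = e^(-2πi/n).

Since ω_11^11 = 1, powers reduce modulo 11.
26 mod 11 = 4
So ω_11^26 = ω_11^4 = e^(-2πi·4/11)

ω_11^26 = ω_11^4 = -0.6549-0.7557i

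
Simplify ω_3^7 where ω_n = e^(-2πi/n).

Since ω_3^3 = 1, powers reduce modulo 3.
7 mod 3 = 1
So ω_3^7 = ω_3^1 = e^(-2πi·1/3)

ω_3^7 = ω_3^1 = -0.5000-0.8660i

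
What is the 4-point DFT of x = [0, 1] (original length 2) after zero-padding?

Original 2-point DFT: [1, -1]
Zero-padded 4-point DFT provides frequency interpolation.

DFT_4([x, 0, ...]) = [1, -1i, -1, 1i]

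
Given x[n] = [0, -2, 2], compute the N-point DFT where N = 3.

X[k] = Σ(n=0 to 2) x[n] · ω_3^(nk)
where ω_3 = e^(-2πi/3)

Computing each X[k]:
X[0] = 0
X[1] = 3.4641i
X[2] = -3.4641i

X = [0, 3.4641i, -3.4641i]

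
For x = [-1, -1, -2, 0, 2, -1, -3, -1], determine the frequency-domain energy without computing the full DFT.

Parseval: Σ|x[n]|² = (1/N)Σ|X[k]|², so Σ|X[k]|² = N·Σ|x[n]|² = 8·21.0000

Σ|X[k]|² = N·Σ|x[n]|² = 8·21.0000 = 168.0000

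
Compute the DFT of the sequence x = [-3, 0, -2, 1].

X[k] = Σ(n=0 to 3) x[n] · ω_4^(nk)
where ω_4 = e^(-2πi/4)

Computing each X[k]:
X[0] = -4
X[1] = -1+1i
X[2] = -6
X[3] = -1-1i

X = [-4, -1+1i, -6, -1-1i]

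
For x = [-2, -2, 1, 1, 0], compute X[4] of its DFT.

X[4] = Σ(n=0 to 4) x[n] · ω_5^(4n) where ω_5 = e^(-2πi/5)
= (-2)·ω_5^0 + (-2)·ω_5^4 + (1)·ω_5^8 + (1)·ω_5^12 + (0)·ω_5^16

X[4] = -4.2361-1.9021i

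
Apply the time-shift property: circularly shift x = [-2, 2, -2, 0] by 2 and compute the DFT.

Time shift by 2: X_shifted[k] = ω_4^(2k) · X[k]
Shifted x = [-2, 0, -2, 2]

DFT(x[n-2]) = [-2, 2i, -6, -2i]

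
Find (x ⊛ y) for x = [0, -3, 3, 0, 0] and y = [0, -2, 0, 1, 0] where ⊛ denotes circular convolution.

(x ⊛ y)[n] = Σ(m=0 to 4) x[m] · y[(n-m) mod 5]

Computing each output sample:
(x ⊛ y)[0] = 3
(x ⊛ y)[1] = 0
(x ⊛ y)[2] = 6
(x ⊛ y)[3] = -6
(x ⊛ y)[4] = -3

x ⊛ y = [3, 0, 6, -6, -3]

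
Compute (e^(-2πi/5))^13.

Since ω_5^5 = 1, powers reduce modulo 5.
13 mod 5 = 3
So ω_5^13 = ω_5^3 = e^(-2πi·3/5)

ω_5^13 = ω_5^3 = -0.8090+0.5878i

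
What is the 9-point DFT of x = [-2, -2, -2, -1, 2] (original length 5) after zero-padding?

Original 5-point DFT: [-5, 0.4271+4.3920i, -2.9271+1.4001i, -2.9271-1.4001i, 0.4271-4.3920i]
Zero-padded 9-point DFT provides frequency interpolation.

DFT_9([x, 0, ...]) = [-5, -5.2588+3.4372i, 1.5642+3.0732i, -2.0000-1.7321i, -0.8054+2.2341i, -0.8054-2.2341i, -2.0000+1.7321i, 1.5642-3.0732i, -5.2588-3.4372i]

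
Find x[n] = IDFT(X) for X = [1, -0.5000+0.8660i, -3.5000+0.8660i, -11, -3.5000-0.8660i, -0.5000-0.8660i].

x[n] = (1/6) Σ(k=0 to 5) X[k] · e^(2πikn/6)

Computing each x[n]:
x[0] = -3
x[1] = 2
x[2] = -1
x[3] = 1
x[4] = -1
x[5] = 3

x = [-3, 2, -1, 1, -1, 3]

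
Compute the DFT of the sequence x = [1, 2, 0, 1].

X[k] = Σ(n=0 to 3) x[n] · ω_4^(nk)
where ω_4 = e^(-2πi/4)

Computing each X[k]:
X[0] = 4
X[1] = 1-1i
X[2] = -2
X[3] = 1+1i

X = [4, 1-1i, -2, 1+1i]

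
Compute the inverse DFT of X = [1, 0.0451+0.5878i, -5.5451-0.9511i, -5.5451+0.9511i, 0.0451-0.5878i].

x[n] = (1/5) Σ(k=0 to 4) X[k] · e^(2πikn/5)

Computing each x[n]:
x[0] = -2
x[1] = 2
x[2] = -1
x[3] = 0
x[4] = 2

x = [-2, 2, -1, 0, 2]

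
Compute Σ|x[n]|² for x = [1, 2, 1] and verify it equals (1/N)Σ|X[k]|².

Time domain:
Σ|x[n]|² = |1|² + |2|² + |1|² = 6.0000

Frequency domain:
(1/3)Σ|X[k]|² = (1/3)(|4|² + |-0.5000-0.8660i|² + |-0.5000+0.8660i|²) = (1/3)·18.0000 = 6.0000

Both sides agree, confirming Parseval's theorem.

Σ|x[n]|² = (1/N)Σ|X[k]|² = 6.0000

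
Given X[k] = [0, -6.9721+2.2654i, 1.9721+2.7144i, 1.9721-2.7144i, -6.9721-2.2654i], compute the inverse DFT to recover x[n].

x[n] = (1/5) Σ(k=0 to 4) X[k] · e^(2πikn/5)

Computing each x[n]:
x[0] = -2
x[1] = -3
x[2] = 3
x[3] = 2
x[4] = 0

x = [-2, -3, 3, 2, 0]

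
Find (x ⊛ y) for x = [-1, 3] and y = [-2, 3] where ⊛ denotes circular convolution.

(x ⊛ y)[n] = Σ(m=0 to 1) x[m] · y[(n-m) mod 2]

Computing each output sample:
(x ⊛ y)[0] = 11
(x ⊛ y)[1] = -9

x ⊛ y = [11, -9]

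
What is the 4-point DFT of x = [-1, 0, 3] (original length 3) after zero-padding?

Original 3-point DFT: [2, -2.5000+2.5981i, -2.5000-2.5981i]
Zero-padded 4-point DFT provides frequency interpolation.

DFT_4([x, 0, ...]) = [2, -4, 2, -4]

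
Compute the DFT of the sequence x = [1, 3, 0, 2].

X[k] = Σ(n=0 to 3) x[n] · ω_4^(nk)
where ω_4 = e^(-2πi/4)

Computing each X[k]:
X[0] = 6
X[1] = 1-1i
X[2] = -4
X[3] = 1+1i

X = [6, 1-1i, -4, 1+1i]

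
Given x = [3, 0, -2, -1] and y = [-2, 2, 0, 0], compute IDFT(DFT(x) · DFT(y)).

(x ⊛ y)[n] = Σ(m=0 to 3) x[m] · y[(n-m) mod 4]

Computing each output sample:
(x ⊛ y)[0] = -8
(x ⊛ y)[1] = 6
(x ⊛ y)[2] = 4
(x ⊛ y)[3] = -2

x ⊛ y = [-8, 6, 4, -2]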